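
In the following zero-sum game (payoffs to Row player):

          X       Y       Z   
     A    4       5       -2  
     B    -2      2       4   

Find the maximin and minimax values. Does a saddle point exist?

Maximin = -2, Minimax = 4, Saddle: False

Work:
Row minimums: [-2, -2] → maximin = -2
Column maximums: [4, 5, 4] → minimax = 4
No saddle point (maximin ≠ minimax). Mixed strategy needed.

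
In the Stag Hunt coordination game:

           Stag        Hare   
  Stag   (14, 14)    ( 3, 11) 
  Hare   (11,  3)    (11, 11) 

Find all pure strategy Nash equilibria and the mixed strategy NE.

Pure NE: (Stag, Stag) and (Hare, Hare); Mixed NE: p = 0.7273, q = 0.7273

Work:
Check pure NE:
(Stag, Stag): (14, 14) - no unilateral deviation beneficial
(Hare, Hare): (11, 11) - no unilateral deviation beneficial
Mixed NE: P1 plays Stag with p = 0.7273, P2 plays Stag with q = 0.7273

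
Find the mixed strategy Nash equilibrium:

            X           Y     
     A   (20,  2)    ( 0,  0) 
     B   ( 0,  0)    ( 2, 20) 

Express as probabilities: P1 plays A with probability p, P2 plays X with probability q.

p = 0.9091, q = 0.0909

Work:
Find probabilities that make opponent indifferent:
P2 chooses q to make P1 indifferent between A and B
P1 chooses p to make P2 indifferent between X and Y
Mixed NE: P1 plays (A: 0.9091, B: 0.0909), P2 plays (X: 0.0909, Y: 0.9091)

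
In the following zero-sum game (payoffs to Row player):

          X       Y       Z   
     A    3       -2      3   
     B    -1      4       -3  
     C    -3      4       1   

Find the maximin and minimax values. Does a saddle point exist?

Maximin = -2, Minimax = 3, Saddle: False

Work:
Row minimums: [-2, -3, -3] → maximin = -2
Column maximums: [3, 4, 3] → minimax = 3
No saddle point (maximin ≠ minimax). Mixed strategy needed.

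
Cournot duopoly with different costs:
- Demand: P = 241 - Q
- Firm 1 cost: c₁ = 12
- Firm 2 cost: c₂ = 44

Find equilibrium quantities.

q₁* = 87.0, q₂* = 55.0

Work:
Reaction: q₁ = (241 - 12 - q₂)/2
Reaction: q₂ = (241 - 44 - q₁)/2
Solve simultaneously:
q₁* = (241 - 2×12 + 44)/3 = 87.0
q₂* = (241 - 2×44 + 12)/3 = 55.0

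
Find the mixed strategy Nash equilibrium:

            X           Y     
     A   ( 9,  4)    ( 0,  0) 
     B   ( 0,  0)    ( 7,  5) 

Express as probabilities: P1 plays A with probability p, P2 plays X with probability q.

p = 0.5556, q = 0.4375

Work:
Find probabilities that make opponent indifferent:
P2 chooses q to make P1 indifferent between A and B
P1 chooses p to make P2 indifferent between X and Y
Mixed NE: P1 plays (A: 0.5556, B: 0.4444), P2 plays (X: 0.4375, Y: 0.5625)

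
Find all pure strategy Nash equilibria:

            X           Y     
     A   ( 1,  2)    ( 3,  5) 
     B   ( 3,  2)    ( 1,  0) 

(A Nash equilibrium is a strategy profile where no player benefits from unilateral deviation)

Nash equilibrium: (A, Y), (B, X)

Work:
Best responses:
  P1 vs X: payoffs [1, 3] → best response B (payoff 3)
  P1 vs Y: payoffs [3, 1] → best response A (payoff 3)
  P2 vs A: payoffs [2, 5] → best response Y (payoff 5)
  P2 vs B: payoffs [2, 0] → best response X (payoff 2)
Mutual best responses: (A,Y), (B,X) → Nash equilibria.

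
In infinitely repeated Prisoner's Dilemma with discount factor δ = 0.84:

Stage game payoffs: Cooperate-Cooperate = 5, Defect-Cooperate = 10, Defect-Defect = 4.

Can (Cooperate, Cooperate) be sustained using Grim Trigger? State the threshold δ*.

δ* = 0.8333; since δ = 0.84 ≥ 0.8333, cooperation can be sustained

Work:
For Grim Trigger:
Cooperate forever: 5/(1-δ)
Defect then punished: 10 + 4·δ/(1-δ)
Need: 5/(1-δ) ≥ 10 + 4·δ/(1-δ)
Solving: δ ≥ (T-R)/(T-P) = (10-5)/(10-4) = 0.8333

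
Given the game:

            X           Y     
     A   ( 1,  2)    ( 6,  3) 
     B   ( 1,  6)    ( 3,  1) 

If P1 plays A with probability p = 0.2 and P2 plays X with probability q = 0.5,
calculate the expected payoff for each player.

E[P1] = 2.3, E[P2] = 3.3

Work:
E[P1] = p·q·π₁(A,X) + p·(1-q)·π₁(A,Y) + (1-p)·q·π₁(B,X) + (1-p)·(1-q)·π₁(B,Y)
= 0.2·0.5·1 + 0.2·0.5·6 + 0.8·0.5·1 + 0.8·0.5·3
= 2.3

E[P2] = 3.3 (similar calculation)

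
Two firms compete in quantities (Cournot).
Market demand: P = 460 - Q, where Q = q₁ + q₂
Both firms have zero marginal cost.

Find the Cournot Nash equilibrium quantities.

q₁* = q₂* = 153.33; P* = 153.33

Work:
Profit: π_i = P·q_i = (a - q_i - q_j)·q_i
FOC: ∂π_i/∂q_i = a - 2q_i - q_j = 0
Reaction function: q_i = (460 - q_j)/2
Symmetry: q* = 460/3 = 153.33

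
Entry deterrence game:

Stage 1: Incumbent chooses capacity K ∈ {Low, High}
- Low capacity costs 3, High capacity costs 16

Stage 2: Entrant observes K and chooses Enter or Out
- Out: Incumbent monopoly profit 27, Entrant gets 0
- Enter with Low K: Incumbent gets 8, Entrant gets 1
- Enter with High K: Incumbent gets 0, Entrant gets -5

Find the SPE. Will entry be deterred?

SPE: (High, Enter|Low, Out|High); Entry deterred. Incumbent net profit = 11

Work:
After Low K: Entrant enters (1 > 0)
After High K: Entrant stays out (-5 < 0)
Incumbent: Low → 8−3=5, High → 27−16=11
Incumbent chooses High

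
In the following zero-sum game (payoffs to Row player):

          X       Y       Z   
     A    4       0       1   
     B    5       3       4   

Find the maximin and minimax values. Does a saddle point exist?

Maximin = 3, Minimax = 3, Saddle: True

Work:
Row minimums: [0, 3] → maximin = 3
Column maximums: [5, 3, 4] → minimax = 3
Saddle point exists! Game value = 3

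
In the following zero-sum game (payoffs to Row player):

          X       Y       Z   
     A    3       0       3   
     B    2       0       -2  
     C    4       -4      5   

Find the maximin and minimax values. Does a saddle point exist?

Maximin = 0, Minimax = 0, Saddle: True

Work:
Row minimums: [0, -2, -4] → maximin = 0
Column maximums: [4, 0, 5] → minimax = 0
Saddle point exists! Game value = 0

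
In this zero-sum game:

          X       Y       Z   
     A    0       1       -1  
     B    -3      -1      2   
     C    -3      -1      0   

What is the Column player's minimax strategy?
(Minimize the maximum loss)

Column should play X, value = 0

Work:
Column player minimizes Row's maximum payoff:
Column X: max payoff to Row = 0
Column Y: max payoff to Row = 1
Column Z: max payoff to Row = 2
Minimum is 0, achieved by column X.
Minimax strategy: X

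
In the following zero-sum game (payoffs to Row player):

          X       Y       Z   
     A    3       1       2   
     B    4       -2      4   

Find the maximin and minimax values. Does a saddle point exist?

Maximin = 1, Minimax = 1, Saddle: True

Work:
Row minimums: [1, -2] → maximin = 1
Column maximums: [4, 1, 4] → minimax = 1
Saddle point exists! Game value = 1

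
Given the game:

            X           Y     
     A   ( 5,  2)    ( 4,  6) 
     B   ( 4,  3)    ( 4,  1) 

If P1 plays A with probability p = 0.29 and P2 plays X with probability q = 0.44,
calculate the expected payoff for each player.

E[P1] = 4.1276, E[P2] = 2.5644

Work:
E[P1] = p·q·π₁(A,X) + p·(1-q)·π₁(A,Y) + (1-p)·q·π₁(B,X) + (1-p)·(1-q)·π₁(B,Y)
= 0.29·0.44·5 + 0.29·0.56·4 + 0.71·0.44·4 + 0.71·0.56·4
= 4.1276

E[P2] = 2.5644 (similar calculation)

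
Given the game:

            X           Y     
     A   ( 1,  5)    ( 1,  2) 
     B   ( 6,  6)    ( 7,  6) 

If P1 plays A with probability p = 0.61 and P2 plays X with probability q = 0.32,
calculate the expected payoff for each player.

E[P1] = 3.2152, E[P2] = 4.1456

Work:
E[P1] = p·q·π₁(A,X) + p·(1-q)·π₁(A,Y) + (1-p)·q·π₁(B,X) + (1-p)·(1-q)·π₁(B,Y)
= 0.61·0.32·1 + 0.61·0.68·1 + 0.39·0.32·6 + 0.39·0.68·7
= 3.2152

E[P2] = 4.1456 (similar calculation)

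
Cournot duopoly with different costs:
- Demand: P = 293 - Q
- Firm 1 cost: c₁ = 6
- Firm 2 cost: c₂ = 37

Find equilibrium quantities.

q₁* = 106.0, q₂* = 75.0

Work:
Reaction: q₁ = (293 - 6 - q₂)/2
Reaction: q₂ = (293 - 37 - q₁)/2
Solve simultaneously:
q₁* = (293 - 2×6 + 37)/3 = 106.0
q₂* = (293 - 2×37 + 6)/3 = 75.0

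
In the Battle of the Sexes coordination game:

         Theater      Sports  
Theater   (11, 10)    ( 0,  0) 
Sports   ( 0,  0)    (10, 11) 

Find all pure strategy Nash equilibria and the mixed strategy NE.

Pure NE: (Theater, Theater) and (Sports, Sports); Mixed NE: p = 0.5238, q = 0.4762

Work:
Check pure NE:
(Theater, Theater): (11, 10) - no unilateral deviation beneficial
(Sports, Sports): (10, 11) - no unilateral deviation beneficial
Mixed NE: P1 plays Theater with p = 0.5238, P2 plays Theater with q = 0.4762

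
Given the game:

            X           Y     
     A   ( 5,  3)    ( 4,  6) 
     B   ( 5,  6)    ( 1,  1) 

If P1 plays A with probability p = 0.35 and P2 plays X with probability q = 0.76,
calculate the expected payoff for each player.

E[P1] = 4.292, E[P2] = 4.422

Work:
E[P1] = p·q·π₁(A,X) + p·(1-q)·π₁(A,Y) + (1-p)·q·π₁(B,X) + (1-p)·(1-q)·π₁(B,Y)
= 0.35·0.76·5 + 0.35·0.24·4 + 0.65·0.76·5 + 0.65·0.24·1
= 4.292

E[P2] = 4.422 (similar calculation)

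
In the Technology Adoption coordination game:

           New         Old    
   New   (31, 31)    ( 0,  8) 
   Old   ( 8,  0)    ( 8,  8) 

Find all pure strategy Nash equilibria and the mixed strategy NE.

Pure NE: (New, New) and (Old, Old); Mixed NE: p = 0.2581, q = 0.2581

Work:
Check pure NE:
(New, New): (31, 31) - no unilateral deviation beneficial
(Old, Old): (8, 8) - no unilateral deviation beneficial
Mixed NE: P1 plays New with p = 0.2581, P2 plays New with q = 0.2581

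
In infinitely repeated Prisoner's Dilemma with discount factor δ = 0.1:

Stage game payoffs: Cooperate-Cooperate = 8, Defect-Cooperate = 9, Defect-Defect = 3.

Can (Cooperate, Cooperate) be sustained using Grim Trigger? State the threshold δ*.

δ* = 0.1667; since δ = 0.1 < 0.1667, cooperation cannot be sustained

Work:
For Grim Trigger:
Cooperate forever: 8/(1-δ)
Defect then punished: 9 + 3·δ/(1-δ)
Need: 8/(1-δ) ≥ 9 + 3·δ/(1-δ)
Solving: δ ≥ (T-R)/(T-P) = (9-8)/(9-3) = 0.1667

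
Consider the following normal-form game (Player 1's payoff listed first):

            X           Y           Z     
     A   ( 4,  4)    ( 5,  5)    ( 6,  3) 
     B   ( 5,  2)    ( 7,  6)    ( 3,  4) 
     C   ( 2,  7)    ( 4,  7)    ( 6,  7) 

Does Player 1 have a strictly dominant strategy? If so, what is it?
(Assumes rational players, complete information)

No strictly dominant strategy exists for Player 1

Work:
A strategy strictly dominates another if it gives a strictly higher payoff against every opponent action. Compare each pair of P1's strategies column-by-column:
  A vs B: [4 vs 5, 5 vs 7, 6 vs 3] → A does not strictly dominate B (column X: 4 ≤ 5)
  A vs C: [4 vs 2, 5 vs 4, 6 vs 6] → A does not strictly dominate C (column Z: 6 ≤ 6)
  B vs A: [5 vs 4, 7 vs 5, 3 vs 6] → B does not strictly dominate A (column Z: 3 ≤ 6)
  B vs C: [5 vs 2, 7 vs 4, 3 vs 6] → B does not strictly dominate C (column Z: 3 ≤ 6)
  C vs A: [2 vs 4, 4 vs 5, 6 vs 6] → C does not strictly dominate A (column X: 2 ≤ 4)
  C vs B: [2 vs 5, 4 vs 7, 6 vs 3] → C does not strictly dominate B (column X: 2 ≤ 5)
No single strategy strictly dominates all others → no strictly dominant strategy.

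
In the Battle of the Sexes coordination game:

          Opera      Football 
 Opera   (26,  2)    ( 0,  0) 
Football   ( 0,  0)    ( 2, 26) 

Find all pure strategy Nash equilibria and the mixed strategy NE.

Pure NE: (Opera, Opera) and (Football, Football); Mixed NE: p = 0.9286, q = 0.0714

Work:
Check pure NE:
(Opera, Opera): (26, 2) - no unilateral deviation beneficial
(Football, Football): (2, 26) - no unilateral deviation beneficial
Mixed NE: P1 plays Opera with p = 0.9286, P2 plays Opera with q = 0.0714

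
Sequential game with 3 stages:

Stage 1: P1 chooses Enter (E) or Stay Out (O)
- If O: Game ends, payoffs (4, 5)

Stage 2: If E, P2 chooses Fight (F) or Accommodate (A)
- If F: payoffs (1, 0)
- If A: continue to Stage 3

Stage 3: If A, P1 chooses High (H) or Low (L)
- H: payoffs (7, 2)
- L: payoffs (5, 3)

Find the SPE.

SPE: (E, A, H); Outcome (7, 2)

Work:
Stage 3: P1 chooses H (7 vs 5)
Stage 2: P2: F->0, A->2 (anticipating H). Choose A
Stage 1: P1: O->4, E->7 (anticipating A, H). Choose E
SPE path: E -> A -> H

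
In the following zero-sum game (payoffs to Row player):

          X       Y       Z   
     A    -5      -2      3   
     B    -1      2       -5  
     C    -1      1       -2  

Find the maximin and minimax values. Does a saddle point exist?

Maximin = -2, Minimax = -1, Saddle: False

Work:
Row minimums: [-5, -5, -2] → maximin = -2
Column maximums: [-1, 2, 3] → minimax = -1
No saddle point (maximin ≠ minimax). Mixed strategy needed.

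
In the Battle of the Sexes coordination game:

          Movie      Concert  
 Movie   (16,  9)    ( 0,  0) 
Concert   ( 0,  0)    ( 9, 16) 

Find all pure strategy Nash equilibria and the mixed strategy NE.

Pure NE: (Movie, Movie) and (Concert, Concert); Mixed NE: p = 0.64, q = 0.36

Work:
Check pure NE:
(Movie, Movie): (16, 9) - no unilateral deviation beneficial
(Concert, Concert): (9, 16) - no unilateral deviation beneficial
Mixed NE: P1 plays Movie with p = 0.64, P2 plays Movie with q = 0.36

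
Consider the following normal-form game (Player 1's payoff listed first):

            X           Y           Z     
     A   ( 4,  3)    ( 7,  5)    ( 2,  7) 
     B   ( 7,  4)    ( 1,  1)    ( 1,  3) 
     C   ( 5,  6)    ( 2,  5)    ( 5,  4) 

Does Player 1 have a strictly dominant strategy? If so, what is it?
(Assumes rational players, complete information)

No strictly dominant strategy exists for Player 1

Work:
A strategy strictly dominates another if it gives a strictly higher payoff against every opponent action. Compare each pair of P1's strategies column-by-column:
  A vs B: [4 vs 7, 7 vs 1, 2 vs 1] → A does not strictly dominate B (column X: 4 ≤ 7)
  A vs C: [4 vs 5, 7 vs 2, 2 vs 5] → A does not strictly dominate C (column X: 4 ≤ 5)
  B vs A: [7 vs 4, 1 vs 7, 1 vs 2] → B does not strictly dominate A (column Y: 1 ≤ 7)
  B vs C: [7 vs 5, 1 vs 2, 1 vs 5] → B does not strictly dominate C (column Y: 1 ≤ 2)
  C vs A: [5 vs 4, 2 vs 7, 5 vs 2] → C does not strictly dominate A (column Y: 2 ≤ 7)
  C vs B: [5 vs 7, 2 vs 1, 5 vs 1] → C does not strictly dominate B (column X: 5 ≤ 7)
No single strategy strictly dominates all others → no strictly dominant strategy.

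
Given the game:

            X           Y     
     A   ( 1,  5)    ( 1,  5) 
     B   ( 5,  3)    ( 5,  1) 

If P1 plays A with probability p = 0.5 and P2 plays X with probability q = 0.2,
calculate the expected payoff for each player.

E[P1] = 3.0, E[P2] = 3.2

Work:
E[P1] = p·q·π₁(A,X) + p·(1-q)·π₁(A,Y) + (1-p)·q·π₁(B,X) + (1-p)·(1-q)·π₁(B,Y)
= 0.5·0.2·1 + 0.5·0.8·1 + 0.5·0.2·5 + 0.5·0.8·5
= 3.0

E[P2] = 3.2 (similar calculation)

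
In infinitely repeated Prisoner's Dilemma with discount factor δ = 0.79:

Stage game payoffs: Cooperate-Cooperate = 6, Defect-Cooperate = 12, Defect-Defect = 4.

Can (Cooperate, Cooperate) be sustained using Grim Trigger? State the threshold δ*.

δ* = 0.75; since δ = 0.79 ≥ 0.75, cooperation can be sustained

Work:
For Grim Trigger:
Cooperate forever: 6/(1-δ)
Defect then punished: 12 + 4·δ/(1-δ)
Need: 6/(1-δ) ≥ 12 + 4·δ/(1-δ)
Solving: δ ≥ (T-R)/(T-P) = (12-6)/(12-4) = 0.75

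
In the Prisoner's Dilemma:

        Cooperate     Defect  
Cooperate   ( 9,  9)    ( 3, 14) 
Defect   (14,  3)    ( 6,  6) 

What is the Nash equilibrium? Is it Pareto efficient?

(Defect, Defect) is NE; not Pareto efficient

Work:
Defect dominates Cooperate for both players:
If P2 cooperates: Defect (14) > Cooperate (9)
If P2 defects: Defect (6) > Cooperate (3)
NE: (Defect, Defect) with payoff (6, 6)
But (Cooperate, Cooperate) = (9, 9) Pareto dominates (6, 6)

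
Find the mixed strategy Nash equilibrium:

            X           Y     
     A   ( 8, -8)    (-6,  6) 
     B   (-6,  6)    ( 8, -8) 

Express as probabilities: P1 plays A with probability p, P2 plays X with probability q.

p = 0.5, q = 0.5

Work:
Find probabilities that make opponent indifferent:
P2 chooses q to make P1 indifferent between A and B
P1 chooses p to make P2 indifferent between X and Y
Mixed NE: P1 plays (A: 0.5, B: 0.5), P2 plays (X: 0.5, Y: 0.5)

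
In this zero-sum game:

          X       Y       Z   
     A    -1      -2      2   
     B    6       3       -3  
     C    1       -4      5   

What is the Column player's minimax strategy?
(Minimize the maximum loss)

Column should play Y, value = 3

Work:
Column player minimizes Row's maximum payoff:
Column X: max payoff to Row = 6
Column Y: max payoff to Row = 3
Column Z: max payoff to Row = 5
Minimum is 3, achieved by column Y.
Minimax strategy: Y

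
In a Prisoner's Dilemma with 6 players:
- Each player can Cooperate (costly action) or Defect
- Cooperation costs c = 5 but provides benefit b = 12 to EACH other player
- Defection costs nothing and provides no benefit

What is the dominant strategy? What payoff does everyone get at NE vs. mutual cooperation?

Dominant: Defect; NE payoff = 0; Coop payoff = 55

Work:
Defect dominates (saves cost c = 5, benefit to others is external)
NE: All defect → everyone gets 0
If all cooperate: each receives (5)×12 - 5 = 55
Social dilemma: 55 > 0 but NE gives 0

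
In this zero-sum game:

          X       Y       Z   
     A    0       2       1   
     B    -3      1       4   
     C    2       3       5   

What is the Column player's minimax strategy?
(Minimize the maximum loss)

Column should play X, value = 2

Work:
Column player minimizes Row's maximum payoff:
Column X: max payoff to Row = 2
Column Y: max payoff to Row = 3
Column Z: max payoff to Row = 5
Minimum is 2, achieved by column X.
Minimax strategy: X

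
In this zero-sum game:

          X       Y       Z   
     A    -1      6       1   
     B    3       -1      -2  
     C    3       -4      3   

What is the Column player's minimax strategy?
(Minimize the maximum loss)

Column should play X or Z (all achieve the minimum), value = 3

Work:
Column player minimizes Row's maximum payoff:
Column X: max payoff to Row = 3
Column Y: max payoff to Row = 6
Column Z: max payoff to Row = 3
Minimum is 3, achieved by columns X, Z (tied).
Each of X or Z is a minimax strategy.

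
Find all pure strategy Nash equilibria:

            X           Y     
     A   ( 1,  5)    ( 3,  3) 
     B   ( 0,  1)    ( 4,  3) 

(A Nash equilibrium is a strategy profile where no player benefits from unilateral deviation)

Nash equilibrium: (A, X), (B, Y)

Work:
Best responses:
  P1 vs X: payoffs [1, 0] → best response A (payoff 1)
  P1 vs Y: payoffs [3, 4] → best response B (payoff 4)
  P2 vs A: payoffs [5, 3] → best response X (payoff 5)
  P2 vs B: payoffs [1, 3] → best response Y (payoff 3)
Mutual best responses: (A,X), (B,Y) → Nash equilibria.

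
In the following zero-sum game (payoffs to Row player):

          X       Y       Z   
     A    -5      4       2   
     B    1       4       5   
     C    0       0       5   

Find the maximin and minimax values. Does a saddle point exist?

Maximin = 1, Minimax = 1, Saddle: True

Work:
Row minimums: [-5, 1, 0] → maximin = 1
Column maximums: [1, 4, 5] → minimax = 1
Saddle point exists! Game value = 1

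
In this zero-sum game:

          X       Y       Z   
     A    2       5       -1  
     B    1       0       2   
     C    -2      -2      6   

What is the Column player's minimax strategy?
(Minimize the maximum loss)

Column should play X, value = 2

Work:
Column player minimizes Row's maximum payoff:
Column X: max payoff to Row = 2
Column Y: max payoff to Row = 5
Column Z: max payoff to Row = 6
Minimum is 2, achieved by column X.
Minimax strategy: X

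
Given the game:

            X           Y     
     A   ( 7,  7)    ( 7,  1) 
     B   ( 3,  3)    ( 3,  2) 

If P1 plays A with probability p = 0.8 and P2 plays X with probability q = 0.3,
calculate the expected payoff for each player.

E[P1] = 6.2, E[P2] = 2.7

Work:
E[P1] = p·q·π₁(A,X) + p·(1-q)·π₁(A,Y) + (1-p)·q·π₁(B,X) + (1-p)·(1-q)·π₁(B,Y)
= 0.8·0.3·7 + 0.8·0.7·7 + 0.2·0.3·3 + 0.2·0.7·3
= 6.2

E[P2] = 2.7 (similar calculation)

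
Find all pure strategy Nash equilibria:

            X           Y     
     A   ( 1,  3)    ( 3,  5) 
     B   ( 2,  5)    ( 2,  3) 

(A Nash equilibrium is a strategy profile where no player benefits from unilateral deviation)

Nash equilibrium: (A, Y), (B, X)

Work:
Best responses:
  P1 vs X: payoffs [1, 2] → best response B (payoff 2)
  P1 vs Y: payoffs [3, 2] → best response A (payoff 3)
  P2 vs A: payoffs [3, 5] → best response Y (payoff 5)
  P2 vs B: payoffs [5, 3] → best response X (payoff 5)
Mutual best responses: (A,Y), (B,X) → Nash equilibria.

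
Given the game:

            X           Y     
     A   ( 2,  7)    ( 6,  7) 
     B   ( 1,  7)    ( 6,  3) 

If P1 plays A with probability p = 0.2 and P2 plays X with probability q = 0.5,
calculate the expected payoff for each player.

E[P1] = 3.6, E[P2] = 5.4

Work:
E[P1] = p·q·π₁(A,X) + p·(1-q)·π₁(A,Y) + (1-p)·q·π₁(B,X) + (1-p)·(1-q)·π₁(B,Y)
= 0.2·0.5·2 + 0.2·0.5·6 + 0.8·0.5·1 + 0.8·0.5·6
= 3.6

E[P2] = 5.4 (similar calculation)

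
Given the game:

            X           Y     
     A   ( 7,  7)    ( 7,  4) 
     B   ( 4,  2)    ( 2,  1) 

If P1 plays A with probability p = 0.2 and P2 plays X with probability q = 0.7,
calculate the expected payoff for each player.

E[P1] = 4.12, E[P2] = 2.58

Work:
E[P1] = p·q·π₁(A,X) + p·(1-q)·π₁(A,Y) + (1-p)·q·π₁(B,X) + (1-p)·(1-q)·π₁(B,Y)
= 0.2·0.7·7 + 0.2·0.3·7 + 0.8·0.7·4 + 0.8·0.3·2
= 4.12

E[P2] = 2.58 (similar calculation)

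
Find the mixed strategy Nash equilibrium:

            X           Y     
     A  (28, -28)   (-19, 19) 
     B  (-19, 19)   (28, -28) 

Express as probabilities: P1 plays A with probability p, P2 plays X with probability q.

p = 0.5, q = 0.5

Work:
Find probabilities that make opponent indifferent:
P2 chooses q to make P1 indifferent between A and B
P1 chooses p to make P2 indifferent between X and Y
Mixed NE: P1 plays (A: 0.5, B: 0.5), P2 plays (X: 0.5, Y: 0.5)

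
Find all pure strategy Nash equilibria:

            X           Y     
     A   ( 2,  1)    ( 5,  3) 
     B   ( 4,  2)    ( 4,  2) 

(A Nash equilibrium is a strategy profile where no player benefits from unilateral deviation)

Nash equilibrium: (A, Y), (B, X)

Work:
Best responses:
  P1 vs X: payoffs [2, 4] → best response B (payoff 4)
  P1 vs Y: payoffs [5, 4] → best response A (payoff 5)
  P2 vs A: payoffs [1, 3] → best response Y (payoff 3)
  P2 vs B: payoffs [2, 2] → best response X/Y (payoff 2)
Mutual best responses: (A,Y), (B,X) → Nash equilibria.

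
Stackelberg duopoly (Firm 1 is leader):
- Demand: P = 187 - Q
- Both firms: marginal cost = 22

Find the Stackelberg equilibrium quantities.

q₁* (leader) = 82.5, q₂* (follower) = 41.25

Work:
Follower's reaction: q₂ = (a - c - q₁)/2
Leader substitutes: π₁ = q₁·(a - q₁ - (a-c-q₁)/2 - c)
FOC: q₁* = (187 - 22)/2 = 82.50
Then: q₂* = (187 - 22 - 82.5)/2 = 41.25
Leader has first-mover advantage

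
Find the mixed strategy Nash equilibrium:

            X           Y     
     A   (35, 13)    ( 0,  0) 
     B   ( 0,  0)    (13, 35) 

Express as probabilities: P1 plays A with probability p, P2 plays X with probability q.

p = 0.7292, q = 0.2708

Work:
Find probabilities that make opponent indifferent:
P2 chooses q to make P1 indifferent between A and B
P1 chooses p to make P2 indifferent between X and Y
Mixed NE: P1 plays (A: 0.7292, B: 0.2708), P2 plays (X: 0.2708, Y: 0.7292)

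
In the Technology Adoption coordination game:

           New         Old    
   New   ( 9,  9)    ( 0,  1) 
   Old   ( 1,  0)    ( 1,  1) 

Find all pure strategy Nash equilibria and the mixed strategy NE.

Pure NE: (New, New) and (Old, Old); Mixed NE: p = 0.1111, q = 0.1111

Work:
Check pure NE:
(New, New): (9, 9) - no unilateral deviation beneficial
(Old, Old): (1, 1) - no unilateral deviation beneficial
Mixed NE: P1 plays New with p = 0.1111, P2 plays New with q = 0.1111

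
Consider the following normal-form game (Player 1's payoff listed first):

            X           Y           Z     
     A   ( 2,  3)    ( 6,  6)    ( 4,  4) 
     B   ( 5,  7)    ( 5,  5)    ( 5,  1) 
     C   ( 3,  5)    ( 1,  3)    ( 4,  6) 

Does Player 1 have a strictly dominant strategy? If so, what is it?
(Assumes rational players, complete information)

No strictly dominant strategy exists for Player 1

Work:
A strategy strictly dominates another if it gives a strictly higher payoff against every opponent action. Compare each pair of P1's strategies column-by-column:
  A vs B: [2 vs 5, 6 vs 5, 4 vs 5] → A does not strictly dominate B (column X: 2 ≤ 5)
  A vs C: [2 vs 3, 6 vs 1, 4 vs 4] → A does not strictly dominate C (column X: 2 ≤ 3)
  B vs A: [5 vs 2, 5 vs 6, 5 vs 4] → B does not strictly dominate A (column Y: 5 ≤ 6)
  B vs C: [5 vs 3, 5 vs 1, 5 vs 4] → B strictly dominates C
  C vs A: [3 vs 2, 1 vs 6, 4 vs 4] → C does not strictly dominate A (column Y: 1 ≤ 6)
  C vs B: [3 vs 5, 1 vs 5, 4 vs 5] → C does not strictly dominate B (column X: 3 ≤ 5)
No single strategy strictly dominates all others → no strictly dominant strategy.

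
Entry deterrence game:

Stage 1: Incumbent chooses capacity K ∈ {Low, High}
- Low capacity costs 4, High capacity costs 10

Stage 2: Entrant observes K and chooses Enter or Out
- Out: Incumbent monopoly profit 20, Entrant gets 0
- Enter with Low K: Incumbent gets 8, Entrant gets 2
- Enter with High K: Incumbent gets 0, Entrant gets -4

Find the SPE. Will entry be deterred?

SPE: (High, Enter|Low, Out|High); Entry deterred. Incumbent net profit = 10

Work:
After Low K: Entrant enters (2 > 0)
After High K: Entrant stays out (-4 < 0)
Incumbent: Low → 8−4=4, High → 20−10=10
Incumbent chooses High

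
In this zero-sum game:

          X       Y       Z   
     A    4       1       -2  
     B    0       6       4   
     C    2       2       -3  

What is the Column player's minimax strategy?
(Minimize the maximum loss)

Column should play X or Z (all achieve the minimum), value = 4

Work:
Column player minimizes Row's maximum payoff:
Column X: max payoff to Row = 4
Column Y: max payoff to Row = 6
Column Z: max payoff to Row = 4
Minimum is 4, achieved by columns X, Z (tied).
Each of X or Z is a minimax strategy.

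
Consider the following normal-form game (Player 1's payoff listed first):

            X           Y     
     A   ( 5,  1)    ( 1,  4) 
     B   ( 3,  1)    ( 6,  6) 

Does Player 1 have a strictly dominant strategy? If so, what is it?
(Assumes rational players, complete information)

No strictly dominant strategy exists for Player 1

Work:
A strategy strictly dominates another if it gives a strictly higher payoff against every opponent action. Compare each pair of P1's strategies column-by-column:
  A vs B: [5 vs 3, 1 vs 6] → A does not strictly dominate B (column Y: 1 ≤ 6)
  B vs A: [3 vs 5, 6 vs 1] → B does not strictly dominate A (column X: 3 ≤ 5)
No single strategy strictly dominates all others → no strictly dominant strategy.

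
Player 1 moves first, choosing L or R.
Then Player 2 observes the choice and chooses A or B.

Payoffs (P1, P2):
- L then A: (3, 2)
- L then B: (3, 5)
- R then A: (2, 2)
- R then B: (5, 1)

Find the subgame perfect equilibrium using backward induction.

P1 plays L, P2 plays B after L and A after R; Payoff (3, 5)

Work:
Backward induction:
After L: P2 chooses B → P1 gets 3
After R: P2 chooses A → P1 gets 2
P1 chooses L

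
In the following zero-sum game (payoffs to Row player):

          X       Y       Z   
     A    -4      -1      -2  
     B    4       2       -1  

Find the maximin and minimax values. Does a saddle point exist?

Maximin = -1, Minimax = -1, Saddle: True

Work:
Row minimums: [-4, -1] → maximin = -1
Column maximums: [4, 2, -1] → minimax = -1
Saddle point exists! Game value = -1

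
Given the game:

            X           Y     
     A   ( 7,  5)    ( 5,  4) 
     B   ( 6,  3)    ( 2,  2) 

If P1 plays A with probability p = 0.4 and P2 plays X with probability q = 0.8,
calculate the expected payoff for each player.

E[P1] = 5.76, E[P2] = 3.6

Work:
E[P1] = p·q·π₁(A,X) + p·(1-q)·π₁(A,Y) + (1-p)·q·π₁(B,X) + (1-p)·(1-q)·π₁(B,Y)
= 0.4·0.8·7 + 0.4·0.2·5 + 0.6·0.8·6 + 0.6·0.2·2
= 5.76

E[P2] = 3.6 (similar calculation)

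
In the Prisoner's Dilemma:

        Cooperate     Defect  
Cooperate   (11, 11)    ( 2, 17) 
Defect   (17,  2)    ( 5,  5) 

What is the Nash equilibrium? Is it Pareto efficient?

(Defect, Defect) is NE; not Pareto efficient

Work:
Defect dominates Cooperate for both players:
If P2 cooperates: Defect (17) > Cooperate (11)
If P2 defects: Defect (5) > Cooperate (2)
NE: (Defect, Defect) with payoff (5, 5)
But (Cooperate, Cooperate) = (11, 11) Pareto dominates (5, 5)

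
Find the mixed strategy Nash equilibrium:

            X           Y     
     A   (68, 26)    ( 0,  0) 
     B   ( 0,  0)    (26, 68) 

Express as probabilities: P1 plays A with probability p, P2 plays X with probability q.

p = 0.7234, q = 0.2766

Work:
Find probabilities that make opponent indifferent:
P2 chooses q to make P1 indifferent between A and B
P1 chooses p to make P2 indifferent between X and Y
Mixed NE: P1 plays (A: 0.7234, B: 0.2766), P2 plays (X: 0.2766, Y: 0.7234)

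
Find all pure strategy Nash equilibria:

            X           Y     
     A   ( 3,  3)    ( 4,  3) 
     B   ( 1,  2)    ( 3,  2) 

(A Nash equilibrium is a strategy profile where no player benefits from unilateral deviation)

Nash equilibrium: (A, X), (A, Y)

Work:
Best responses:
  P1 vs X: payoffs [3, 1] → best response A (payoff 3)
  P1 vs Y: payoffs [4, 3] → best response A (payoff 4)
  P2 vs A: payoffs [3, 3] → best response X/Y (payoff 3)
  P2 vs B: payoffs [2, 2] → best response X/Y (payoff 2)
Mutual best responses: (A,X), (A,Y) → Nash equilibria.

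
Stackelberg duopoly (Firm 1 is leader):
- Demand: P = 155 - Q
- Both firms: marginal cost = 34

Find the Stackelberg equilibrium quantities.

q₁* (leader) = 60.5, q₂* (follower) = 30.25

Work:
Follower's reaction: q₂ = (a - c - q₁)/2
Leader substitutes: π₁ = q₁·(a - q₁ - (a-c-q₁)/2 - c)
FOC: q₁* = (155 - 34)/2 = 60.50
Then: q₂* = (155 - 34 - 60.5)/2 = 30.25
Leader has first-mover advantage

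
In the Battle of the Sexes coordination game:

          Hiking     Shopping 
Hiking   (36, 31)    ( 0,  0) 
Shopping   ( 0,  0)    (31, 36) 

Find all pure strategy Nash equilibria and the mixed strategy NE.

Pure NE: (Hiking, Hiking) and (Shopping, Shopping); Mixed NE: p = 0.5373, q = 0.4627

Work:
Check pure NE:
(Hiking, Hiking): (36, 31) - no unilateral deviation beneficial
(Shopping, Shopping): (31, 36) - no unilateral deviation beneficial
Mixed NE: P1 plays Hiking with p = 0.5373, P2 plays Hiking with q = 0.4627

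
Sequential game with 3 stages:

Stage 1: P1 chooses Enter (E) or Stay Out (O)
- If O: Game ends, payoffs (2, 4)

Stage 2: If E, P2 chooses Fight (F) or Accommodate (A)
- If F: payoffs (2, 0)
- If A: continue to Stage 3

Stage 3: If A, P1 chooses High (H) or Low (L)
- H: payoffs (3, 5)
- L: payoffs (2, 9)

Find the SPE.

SPE: (E, A, H); Outcome (3, 5)

Work:
Stage 3: P1 chooses H (3 vs 2)
Stage 2: P2: F->0, A->5 (anticipating H). Choose A
Stage 1: P1: O->2, E->3 (anticipating A, H). Choose E
SPE path: E -> A -> H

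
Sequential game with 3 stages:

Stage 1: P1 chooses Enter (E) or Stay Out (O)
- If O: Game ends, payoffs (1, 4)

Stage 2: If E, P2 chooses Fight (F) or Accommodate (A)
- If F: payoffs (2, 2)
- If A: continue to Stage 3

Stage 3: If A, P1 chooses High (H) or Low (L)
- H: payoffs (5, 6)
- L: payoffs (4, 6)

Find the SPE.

SPE: (E, A, H); Outcome (5, 6)

Work:
Stage 3: P1 chooses H (5 vs 4)
Stage 2: P2: F->2, A->6 (anticipating H). Choose A
Stage 1: P1: O->1, E->5 (anticipating A, H). Choose E
SPE path: E -> A -> H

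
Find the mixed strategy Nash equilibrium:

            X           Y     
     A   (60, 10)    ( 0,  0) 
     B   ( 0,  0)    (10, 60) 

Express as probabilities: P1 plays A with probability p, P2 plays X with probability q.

p = 0.8571, q = 0.1429

Work:
Find probabilities that make opponent indifferent:
P2 chooses q to make P1 indifferent between A and B
P1 chooses p to make P2 indifferent between X and Y
Mixed NE: P1 plays (A: 0.8571, B: 0.1429), P2 plays (X: 0.1429, Y: 0.8571)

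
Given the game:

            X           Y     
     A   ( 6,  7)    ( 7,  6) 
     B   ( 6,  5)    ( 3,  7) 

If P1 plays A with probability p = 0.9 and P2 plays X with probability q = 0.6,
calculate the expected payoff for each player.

E[P1] = 6.24, E[P2] = 6.52

Work:
E[P1] = p·q·π₁(A,X) + p·(1-q)·π₁(A,Y) + (1-p)·q·π₁(B,X) + (1-p)·(1-q)·π₁(B,Y)
= 0.9·0.6·6 + 0.9·0.4·7 + 0.1·0.6·6 + 0.1·0.4·3
= 6.24

E[P2] = 6.52 (similar calculation)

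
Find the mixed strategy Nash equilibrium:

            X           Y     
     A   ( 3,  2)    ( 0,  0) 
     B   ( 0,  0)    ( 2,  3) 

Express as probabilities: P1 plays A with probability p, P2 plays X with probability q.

p = 0.6, q = 0.4

Work:
Find probabilities that make opponent indifferent:
P2 chooses q to make P1 indifferent between A and B
P1 chooses p to make P2 indifferent between X and Y
Mixed NE: P1 plays (A: 0.6, B: 0.4), P2 plays (X: 0.4, Y: 0.6)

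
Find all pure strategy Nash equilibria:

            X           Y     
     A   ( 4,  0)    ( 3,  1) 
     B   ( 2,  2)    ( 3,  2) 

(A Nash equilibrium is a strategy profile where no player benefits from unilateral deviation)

Nash equilibrium: (A, Y), (B, Y)

Work:
Best responses:
  P1 vs X: payoffs [4, 2] → best response A (payoff 4)
  P1 vs Y: payoffs [3, 3] → best response A/B (payoff 3)
  P2 vs A: payoffs [0, 1] → best response Y (payoff 1)
  P2 vs B: payoffs [2, 2] → best response X/Y (payoff 2)
Mutual best responses: (A,Y), (B,Y) → Nash equilibria.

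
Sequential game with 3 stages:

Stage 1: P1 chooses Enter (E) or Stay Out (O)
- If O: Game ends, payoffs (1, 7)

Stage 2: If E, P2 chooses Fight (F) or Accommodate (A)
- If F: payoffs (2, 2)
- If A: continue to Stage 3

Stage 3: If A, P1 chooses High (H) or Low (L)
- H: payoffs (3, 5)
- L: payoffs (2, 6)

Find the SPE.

SPE: (E, A, H); Outcome (3, 5)

Work:
Stage 3: P1 chooses H (3 vs 2)
Stage 2: P2: F->2, A->5 (anticipating H). Choose A
Stage 1: P1: O->1, E->3 (anticipating A, H). Choose E
SPE path: E -> A -> H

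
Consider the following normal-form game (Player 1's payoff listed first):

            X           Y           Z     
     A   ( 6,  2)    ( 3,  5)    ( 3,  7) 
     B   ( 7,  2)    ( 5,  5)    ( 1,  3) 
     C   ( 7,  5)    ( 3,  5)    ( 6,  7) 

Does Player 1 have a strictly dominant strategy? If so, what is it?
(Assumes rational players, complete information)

No strictly dominant strategy exists for Player 1

Work:
A strategy strictly dominates another if it gives a strictly higher payoff against every opponent action. Compare each pair of P1's strategies column-by-column:
  A vs B: [6 vs 7, 3 vs 5, 3 vs 1] → A does not strictly dominate B (column X: 6 ≤ 7)
  A vs C: [6 vs 7, 3 vs 3, 3 vs 6] → A does not strictly dominate C (column X: 6 ≤ 7)
  B vs A: [7 vs 6, 5 vs 3, 1 vs 3] → B does not strictly dominate A (column Z: 1 ≤ 3)
  B vs C: [7 vs 7, 5 vs 3, 1 vs 6] → B does not strictly dominate C (column X: 7 ≤ 7)
  C vs A: [7 vs 6, 3 vs 3, 6 vs 3] → C does not strictly dominate A (column Y: 3 ≤ 3)
  C vs B: [7 vs 7, 3 vs 5, 6 vs 1] → C does not strictly dominate B (column X: 7 ≤ 7)
No single strategy strictly dominates all others → no strictly dominant strategy.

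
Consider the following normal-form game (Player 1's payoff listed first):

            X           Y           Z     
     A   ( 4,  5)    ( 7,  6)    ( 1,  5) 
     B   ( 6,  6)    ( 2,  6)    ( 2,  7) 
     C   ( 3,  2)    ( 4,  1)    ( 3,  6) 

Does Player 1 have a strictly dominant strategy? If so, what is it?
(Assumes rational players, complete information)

No strictly dominant strategy exists for Player 1

Work:
A strategy strictly dominates another if it gives a strictly higher payoff against every opponent action. Compare each pair of P1's strategies column-by-column:
  A vs B: [4 vs 6, 7 vs 2, 1 vs 2] → A does not strictly dominate B (column X: 4 ≤ 6)
  A vs C: [4 vs 3, 7 vs 4, 1 vs 3] → A does not strictly dominate C (column Z: 1 ≤ 3)
  B vs A: [6 vs 4, 2 vs 7, 2 vs 1] → B does not strictly dominate A (column Y: 2 ≤ 7)
  B vs C: [6 vs 3, 2 vs 4, 2 vs 3] → B does not strictly dominate C (column Y: 2 ≤ 4)
  C vs A: [3 vs 4, 4 vs 7, 3 vs 1] → C does not strictly dominate A (column X: 3 ≤ 4)
  C vs B: [3 vs 6, 4 vs 2, 3 vs 2] → C does not strictly dominate B (column X: 3 ≤ 6)
No single strategy strictly dominates all others → no strictly dominant strategy.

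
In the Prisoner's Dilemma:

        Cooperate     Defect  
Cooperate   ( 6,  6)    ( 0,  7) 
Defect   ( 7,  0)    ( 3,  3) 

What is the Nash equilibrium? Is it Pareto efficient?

(Defect, Defect) is NE; not Pareto efficient

Work:
Defect dominates Cooperate for both players:
If P2 cooperates: Defect (7) > Cooperate (6)
If P2 defects: Defect (3) > Cooperate (0)
NE: (Defect, Defect) with payoff (3, 3)
But (Cooperate, Cooperate) = (6, 6) Pareto dominates (3, 3)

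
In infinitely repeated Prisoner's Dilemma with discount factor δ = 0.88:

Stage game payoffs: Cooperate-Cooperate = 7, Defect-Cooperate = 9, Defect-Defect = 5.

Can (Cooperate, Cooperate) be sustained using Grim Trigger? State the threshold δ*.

δ* = 0.5; since δ = 0.88 ≥ 0.5, cooperation can be sustained

Work:
For Grim Trigger:
Cooperate forever: 7/(1-δ)
Defect then punished: 9 + 5·δ/(1-δ)
Need: 7/(1-δ) ≥ 9 + 5·δ/(1-δ)
Solving: δ ≥ (T-R)/(T-P) = (9-7)/(9-5) = 0.5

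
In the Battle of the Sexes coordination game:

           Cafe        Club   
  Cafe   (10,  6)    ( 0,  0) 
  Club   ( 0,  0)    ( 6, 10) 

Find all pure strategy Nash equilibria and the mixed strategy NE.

Pure NE: (Cafe, Cafe) and (Club, Club); Mixed NE: p = 0.625, q = 0.375

Work:
Check pure NE:
(Cafe, Cafe): (10, 6) - no unilateral deviation beneficial
(Club, Club): (6, 10) - no unilateral deviation beneficial
Mixed NE: P1 plays Cafe with p = 0.625, P2 plays Cafe with q = 0.375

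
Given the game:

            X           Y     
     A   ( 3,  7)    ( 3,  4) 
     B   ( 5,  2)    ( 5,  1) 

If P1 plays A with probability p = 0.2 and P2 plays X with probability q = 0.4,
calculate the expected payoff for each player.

E[P1] = 4.6, E[P2] = 2.16

Work:
E[P1] = p·q·π₁(A,X) + p·(1-q)·π₁(A,Y) + (1-p)·q·π₁(B,X) + (1-p)·(1-q)·π₁(B,Y)
= 0.2·0.4·3 + 0.2·0.6·3 + 0.8·0.4·5 + 0.8·0.6·5
= 4.6

E[P2] = 2.16 (similar calculation)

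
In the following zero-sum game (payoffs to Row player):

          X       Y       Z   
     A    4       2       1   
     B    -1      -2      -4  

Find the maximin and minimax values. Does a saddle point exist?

Maximin = 1, Minimax = 1, Saddle: True

Work:
Row minimums: [1, -4] → maximin = 1
Column maximums: [4, 2, 1] → minimax = 1
Saddle point exists! Game value = 1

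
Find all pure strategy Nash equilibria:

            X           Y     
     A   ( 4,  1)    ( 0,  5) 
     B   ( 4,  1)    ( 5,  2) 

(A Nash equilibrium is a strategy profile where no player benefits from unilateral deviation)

Nash equilibrium: (B, Y)

Work:
Best responses:
  P1 vs X: payoffs [4, 4] → best response A/B (payoff 4)
  P1 vs Y: payoffs [0, 5] → best response B (payoff 5)
  P2 vs A: payoffs [1, 5] → best response Y (payoff 5)
  P2 vs B: payoffs [1, 2] → best response Y (payoff 2)
Mutual best responses: (B,Y) → Nash equilibria.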